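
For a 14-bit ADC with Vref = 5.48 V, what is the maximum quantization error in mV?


The maximum quantization error is +/- LSB/2.
LSB = Vref / 2^n = 5.48 / 16384 = 0.00033447 V
Max error = LSB / 2 = 0.00033447 / 2 = 0.00016724 V
Max error = 0.1672 mV

0.1672 mV


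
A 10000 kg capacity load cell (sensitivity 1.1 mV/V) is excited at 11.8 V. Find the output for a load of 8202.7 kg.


Vout = rated_output * Vex * (load / capacity).
Vout = 1.1 * 11.8 * (8202.7 / 10000)
Vout = 1.1 * 11.8 * 0.82027
Vout = 10.647 mV

10.647 mV


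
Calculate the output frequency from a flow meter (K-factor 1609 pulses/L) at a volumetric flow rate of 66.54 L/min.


Frequency = K * Q / 60 (converting L/min to L/s).
f = 1609 * 66.54 / 60
f = 107062.86 / 60
f = 1784.38 Hz

1784.38 Hz


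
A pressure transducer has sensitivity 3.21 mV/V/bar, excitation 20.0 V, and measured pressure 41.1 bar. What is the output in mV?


Output = sensitivity * Vex * P.
Vout = 3.21 * 20.0 * 41.1
Vout = 64.2 * 41.1
Vout = 2638.62 mV

2638.62 mV


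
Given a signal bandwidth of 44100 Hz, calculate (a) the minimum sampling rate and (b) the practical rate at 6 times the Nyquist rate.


By Nyquist theorem, fs_min = 2 * fmax.
fs_min = 2 * 44100 = 88200 Hz
Practical rate = 6 * fs_min = 6 * 88200 = 529200 Hz

fs_min = 88200 Hz, fs_practical = 529200 Hz


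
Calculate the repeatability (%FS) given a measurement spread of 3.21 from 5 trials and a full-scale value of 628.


Repeatability = (spread / full scale) * 100%.
R = (3.21 / 628) * 100
R = 0.511 %FS

0.511 %FS


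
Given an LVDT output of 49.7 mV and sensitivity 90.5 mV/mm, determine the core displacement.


Displacement = Vout / sensitivity.
d = 49.7 / 90.5
d = 0.549 mm

0.549 mm


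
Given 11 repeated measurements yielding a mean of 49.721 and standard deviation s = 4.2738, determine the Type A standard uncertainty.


The standard uncertainty for Type A evaluation is u = s / sqrt(n).
u = 4.2738 / sqrt(11)
u = 4.2738 / 3.3166
u = 1.2886

1.2886


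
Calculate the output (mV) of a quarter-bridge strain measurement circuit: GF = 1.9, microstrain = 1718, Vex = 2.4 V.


Quarter bridge output: Vout = (GF * epsilon * Vex) / 4.
Vout = (1.9 * 1718e-6 * 2.4) / 4
Vout = 0.00783408 / 4 V
Vout = 0.00195852 V = 1.9585 mV

1.9585 mV


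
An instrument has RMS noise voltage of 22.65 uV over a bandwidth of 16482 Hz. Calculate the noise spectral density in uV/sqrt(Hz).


Noise spectral density = Vrms / sqrt(BW).
NSD = 22.65 / sqrt(16482)
NSD = 22.65 / 128.3822
NSD = 0.1764 uV/sqrt(Hz)

0.1764 uV/sqrt(Hz)


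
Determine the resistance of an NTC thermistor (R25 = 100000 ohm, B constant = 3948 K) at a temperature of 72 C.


NTC thermistor equation: Rt = R25 * exp(B * (1/T - 1/T25)).
T in Kelvin: 345.15 K, T25 = 298.15 K
1/T - 1/T25 = 1/345.15 - 1/298.15 = -0.00045673
B * (1/T - 1/T25) = 3948 * -0.00045673 = -1.8032
Rt = 100000 * exp(-1.8032) = 16477.9 ohm

16477.9 ohm


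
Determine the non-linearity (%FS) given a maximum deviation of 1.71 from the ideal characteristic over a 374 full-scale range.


Linearity error = (max deviation / full scale) * 100%.
Linearity = (1.71 / 374) * 100
Linearity = 0.457 %FS

0.457 %FS


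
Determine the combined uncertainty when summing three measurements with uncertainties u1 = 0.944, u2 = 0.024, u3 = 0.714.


For a sum of independent quantities, uc = sqrt(u1^2 + u2^2 + u3^2).
uc = sqrt(0.944^2 + 0.024^2 + 0.714^2)
uc = sqrt(0.891136 + 0.000576 + 0.509796)
uc = 1.1839

1.1839


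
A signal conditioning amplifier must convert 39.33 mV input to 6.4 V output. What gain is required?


Gain = Vout / Vin (converting to same units).
G = 6.4 V / 39.33 mV
G = 6400.0 mV / 39.33 mV
G = 162.73

162.73


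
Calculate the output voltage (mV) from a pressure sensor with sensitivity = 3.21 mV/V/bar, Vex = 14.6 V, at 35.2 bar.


Output = sensitivity * Vex * P.
Vout = 3.21 * 14.6 * 35.2
Vout = 46.866 * 35.2
Vout = 1649.68 mV

1649.68 mV


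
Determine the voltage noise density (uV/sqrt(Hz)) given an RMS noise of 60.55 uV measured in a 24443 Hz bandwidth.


Noise spectral density = Vrms / sqrt(BW).
NSD = 60.55 / sqrt(24443)
NSD = 60.55 / 156.3426
NSD = 0.3873 uV/sqrt(Hz)

0.3873 uV/sqrt(Hz)


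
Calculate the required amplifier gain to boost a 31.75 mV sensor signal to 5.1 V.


Gain = Vout / Vin (converting to same units).
G = 5.1 V / 31.75 mV
G = 5100.0 mV / 31.75 mV
G = 160.63

160.63


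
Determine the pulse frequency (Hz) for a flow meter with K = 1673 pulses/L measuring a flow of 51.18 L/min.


Frequency = K * Q / 60 (converting L/min to L/s).
f = 1673 * 51.18 / 60
f = 85624.14 / 60
f = 1427.07 Hz

1427.07 Hz


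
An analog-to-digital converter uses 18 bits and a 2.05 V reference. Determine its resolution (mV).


The resolution (LSB) of an ADC is Vref / 2^n.
LSB = 2.05 / 2^18
LSB = 2.05 / 262144
LSB = 7.82e-06 V = 0.00782013 mV

0.00782013 mV


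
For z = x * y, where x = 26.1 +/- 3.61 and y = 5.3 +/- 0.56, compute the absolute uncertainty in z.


For a product z = x*y, the relative uncertainty is:
uz/z = sqrt((ux/x)^2 + (uy/y)^2)
Relative uncertainties: ux/x = 3.61/26.1 = 0.138314
uy/y = 0.56/5.3 = 0.10566
z = 26.1 * 5.3 = 138.3
uz = 138.3 * sqrt(0.138314^2 + 0.10566^2) = 24.077

24.077


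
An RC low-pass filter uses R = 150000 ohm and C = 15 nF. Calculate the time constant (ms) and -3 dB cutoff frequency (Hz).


Time constant: tau = R * C.
tau = 150000 * 1.50e-08 = 0.00225 s
tau = 2.25 ms
Cutoff frequency: fc = 1 / (2*pi*R*C).
fc = 1 / (2*pi*0.00225) = 70.74 Hz

tau = 2.25 ms, fc = 70.74 Hz


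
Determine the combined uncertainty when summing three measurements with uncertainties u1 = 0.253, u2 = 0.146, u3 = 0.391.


For a sum of independent quantities, uc = sqrt(u1^2 + u2^2 + u3^2).
uc = sqrt(0.253^2 + 0.146^2 + 0.391^2)
uc = sqrt(0.064009 + 0.021316 + 0.152881)
uc = 0.4881

0.4881


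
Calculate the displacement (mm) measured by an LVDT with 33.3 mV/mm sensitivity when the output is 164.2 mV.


Displacement = Vout / sensitivity.
d = 164.2 / 33.3
d = 4.931 mm

4.931 mm


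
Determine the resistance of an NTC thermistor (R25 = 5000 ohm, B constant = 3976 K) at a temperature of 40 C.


NTC thermistor equation: Rt = R25 * exp(B * (1/T - 1/T25)).
T in Kelvin: 313.15 K, T25 = 298.15 K
1/T - 1/T25 = 1/313.15 - 1/298.15 = -0.00016066
B * (1/T - 1/T25) = 3976 * -0.00016066 = -0.6388
Rt = 5000 * exp(-0.6388) = 2639.7 ohm

2639.7 ohm


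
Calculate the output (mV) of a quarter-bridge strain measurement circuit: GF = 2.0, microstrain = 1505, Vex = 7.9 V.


Quarter bridge output: Vout = (GF * epsilon * Vex) / 4.
Vout = (2.0 * 1505e-6 * 7.9) / 4
Vout = 0.023779 / 4 V
Vout = 0.00594475 V = 5.9447 mV

5.9447 mV


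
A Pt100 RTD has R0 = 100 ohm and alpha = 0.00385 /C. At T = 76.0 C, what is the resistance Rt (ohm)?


The RTD equation: Rt = R0 * (1 + alpha * T).
Rt = 100 * (1 + 0.00385 * 76.0)
Rt = 100 * (1 + 0.2926)
Rt = 100 * 1.2926
Rt = 129.26 ohm

129.26 ohm


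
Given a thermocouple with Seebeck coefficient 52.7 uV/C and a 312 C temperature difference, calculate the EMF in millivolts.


The thermocouple output V = sensitivity * dT.
V = 52.7 uV/C * 312 C
V = 16442.4 uV
V = 16.442 mV

16.442 mV


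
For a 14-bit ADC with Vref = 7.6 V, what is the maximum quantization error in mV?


The maximum quantization error is +/- LSB/2.
LSB = Vref / 2^n = 7.6 / 16384 = 0.00046387 V
Max error = LSB / 2 = 0.00046387 / 2 = 0.00023193 V
Max error = 0.2319 mV

0.2319 mV


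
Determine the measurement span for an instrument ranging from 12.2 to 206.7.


Span = upper range - lower range.
Span = 206.7 - (12.2)
Span = 194.5

194.5


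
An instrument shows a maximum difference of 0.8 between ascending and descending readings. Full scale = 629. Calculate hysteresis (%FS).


Hysteresis = (max difference / full scale) * 100%.
H = (0.8 / 629) * 100
H = 0.127 %FS

0.127 %FS


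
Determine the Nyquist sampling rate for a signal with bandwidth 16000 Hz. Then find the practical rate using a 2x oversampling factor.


By Nyquist theorem, fs_min = 2 * fmax.
fs_min = 2 * 16000 = 32000 Hz
Practical rate = 2 * fs_min = 2 * 32000 = 64000 Hz

fs_min = 32000 Hz, fs_practical = 64000 Hz


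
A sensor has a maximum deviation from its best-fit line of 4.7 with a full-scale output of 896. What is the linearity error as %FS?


Linearity error = (max deviation / full scale) * 100%.
Linearity = (4.7 / 896) * 100
Linearity = 0.525 %FS

0.525 %FS


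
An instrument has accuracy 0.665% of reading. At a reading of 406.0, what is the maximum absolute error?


Absolute error = (accuracy% / 100) * reading.
Error = (0.665 / 100) * 406.0
Error = 0.00665 * 406.0
Error = 2.6999

2.6999


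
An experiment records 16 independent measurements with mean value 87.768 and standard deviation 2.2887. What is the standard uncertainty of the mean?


The standard uncertainty for Type A evaluation is u = s / sqrt(n).
u = 2.2887 / sqrt(16)
u = 2.2887 / 4.0
u = 0.5722

0.5722


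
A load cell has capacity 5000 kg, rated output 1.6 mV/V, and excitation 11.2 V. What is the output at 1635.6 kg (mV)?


Vout = rated_output * Vex * (load / capacity).
Vout = 1.6 * 11.2 * (1635.6 / 5000)
Vout = 1.6 * 11.2 * 0.32712
Vout = 5.862 mV

5.862 mV


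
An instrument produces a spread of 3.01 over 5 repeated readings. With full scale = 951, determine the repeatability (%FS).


Repeatability = (spread / full scale) * 100%.
R = (3.01 / 951) * 100
R = 0.317 %FS

0.317 %FS


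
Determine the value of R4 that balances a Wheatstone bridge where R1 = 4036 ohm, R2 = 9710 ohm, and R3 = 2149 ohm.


At balance: R1*R4 = R2*R3, so R4 = R2*R3/R1.
R4 = 9710 * 2149 / 4036
R4 = 20866790 / 4036
R4 = 5170.17 ohm

5170.17 ohm


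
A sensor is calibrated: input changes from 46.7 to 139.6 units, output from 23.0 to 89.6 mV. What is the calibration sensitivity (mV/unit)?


Sensitivity = (y2 - y1) / (x2 - x1).
S = (89.6 - 23.0) / (139.6 - 46.7)
S = 66.6 / 92.9
S = 0.7169 mV/unit

0.7169 mV/unit


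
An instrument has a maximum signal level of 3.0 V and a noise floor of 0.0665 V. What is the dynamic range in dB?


Dynamic range = 20 * log10(Vmax / Vnoise).
DR = 20 * log10(3.0 / 0.0665)
DR = 20 * log10(45.11)
DR = 33.09 dB

33.09 dB


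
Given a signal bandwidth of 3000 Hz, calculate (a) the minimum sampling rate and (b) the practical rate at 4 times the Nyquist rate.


By Nyquist theorem, fs_min = 2 * fmax.
fs_min = 2 * 3000 = 6000 Hz
Practical rate = 4 * fs_min = 4 * 6000 = 24000 Hz

fs_min = 6000 Hz, fs_practical = 24000 Hz


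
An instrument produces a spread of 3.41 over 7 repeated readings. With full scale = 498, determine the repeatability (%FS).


Repeatability = (spread / full scale) * 100%.
R = (3.41 / 498) * 100
R = 0.685 %FS

0.685 %FS


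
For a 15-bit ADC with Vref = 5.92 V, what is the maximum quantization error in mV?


The maximum quantization error is +/- LSB/2.
LSB = Vref / 2^n = 5.92 / 32768 = 0.00018066 V
Max error = LSB / 2 = 0.00018066 / 2 = 9.033e-05 V
Max error = 0.0903 mV

0.0903 mV


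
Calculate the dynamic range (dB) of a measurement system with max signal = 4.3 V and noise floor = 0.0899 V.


Dynamic range = 20 * log10(Vmax / Vnoise).
DR = 20 * log10(4.3 / 0.0899)
DR = 20 * log10(47.83)
DR = 33.59 dB

33.59 dB


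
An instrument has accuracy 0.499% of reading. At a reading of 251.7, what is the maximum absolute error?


Absolute error = (accuracy% / 100) * reading.
Error = (0.499 / 100) * 251.7
Error = 0.00499 * 251.7
Error = 1.256

1.256


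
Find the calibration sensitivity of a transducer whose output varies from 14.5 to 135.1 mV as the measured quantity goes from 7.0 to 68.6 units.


Sensitivity = (y2 - y1) / (x2 - x1).
S = (135.1 - 14.5) / (68.6 - 7.0)
S = 120.6 / 61.6
S = 1.9578 mV/unit

1.9578 mV/unit


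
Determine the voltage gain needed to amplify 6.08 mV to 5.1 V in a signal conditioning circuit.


Gain = Vout / Vin (converting to same units).
G = 5.1 V / 6.08 mV
G = 5100.0 mV / 6.08 mV
G = 838.82

838.82


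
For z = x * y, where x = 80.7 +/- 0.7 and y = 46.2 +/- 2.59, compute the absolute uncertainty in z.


For a product z = x*y, the relative uncertainty is:
uz/z = sqrt((ux/x)^2 + (uy/y)^2)
Relative uncertainties: ux/x = 0.7/80.7 = 0.008674
uy/y = 2.59/46.2 = 0.056061
z = 80.7 * 46.2 = 3728.3
uz = 3728.3 * sqrt(0.008674^2 + 0.056061^2) = 211.5

211.5


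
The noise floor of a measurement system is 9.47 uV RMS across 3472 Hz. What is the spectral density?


Noise spectral density = Vrms / sqrt(BW).
NSD = 9.47 / sqrt(3472)
NSD = 9.47 / 58.9237
NSD = 0.1607 uV/sqrt(Hz)

0.1607 uV/sqrt(Hz)


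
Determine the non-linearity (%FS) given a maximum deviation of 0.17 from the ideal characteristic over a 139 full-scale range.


Linearity error = (max deviation / full scale) * 100%.
Linearity = (0.17 / 139) * 100
Linearity = 0.122 %FS

0.122 %FS


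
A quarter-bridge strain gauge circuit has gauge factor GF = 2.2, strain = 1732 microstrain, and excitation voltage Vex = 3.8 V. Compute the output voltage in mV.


Quarter bridge output: Vout = (GF * epsilon * Vex) / 4.
Vout = (2.2 * 1732e-6 * 3.8) / 4
Vout = 0.01447952 / 4 V
Vout = 0.00361988 V = 3.6199 mV

3.6199 mV


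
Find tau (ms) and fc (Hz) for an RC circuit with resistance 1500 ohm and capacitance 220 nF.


Time constant: tau = R * C.
tau = 1500 * 2.20e-07 = 0.00033 s
tau = 0.33 ms
Cutoff frequency: fc = 1 / (2*pi*R*C).
fc = 1 / (2*pi*0.00033) = 482.29 Hz

tau = 0.33 ms, fc = 482.29 Hz


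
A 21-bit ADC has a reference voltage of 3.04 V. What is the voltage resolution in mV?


The resolution (LSB) of an ADC is Vref / 2^n.
LSB = 3.04 / 2^21
LSB = 3.04 / 2097152
LSB = 1.45e-06 V = 0.00144958 mV

0.00144958 mV


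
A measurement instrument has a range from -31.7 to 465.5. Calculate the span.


Span = upper range - lower range.
Span = 465.5 - (-31.7)
Span = 497.2

497.2


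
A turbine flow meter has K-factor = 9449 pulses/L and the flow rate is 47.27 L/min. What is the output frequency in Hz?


Frequency = K * Q / 60 (converting L/min to L/s).
f = 9449 * 47.27 / 60
f = 446654.23 / 60
f = 7444.24 Hz

7444.24 Hz


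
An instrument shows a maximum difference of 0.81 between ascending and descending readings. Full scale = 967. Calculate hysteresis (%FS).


Hysteresis = (max difference / full scale) * 100%.
H = (0.81 / 967) * 100
H = 0.084 %FS

0.084 %FS


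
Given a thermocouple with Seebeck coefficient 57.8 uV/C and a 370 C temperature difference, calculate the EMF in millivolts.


The thermocouple output V = sensitivity * dT.
V = 57.8 uV/C * 370 C
V = 21386.0 uV
V = 21.386 mV

21.386 mV


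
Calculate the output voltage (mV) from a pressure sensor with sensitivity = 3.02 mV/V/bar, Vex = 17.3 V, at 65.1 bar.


Output = sensitivity * Vex * P.
Vout = 3.02 * 17.3 * 65.1
Vout = 52.246 * 65.1
Vout = 3401.21 mV

3401.21 mV


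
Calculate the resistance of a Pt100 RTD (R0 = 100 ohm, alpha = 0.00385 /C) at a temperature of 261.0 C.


The RTD equation: Rt = R0 * (1 + alpha * T).
Rt = 100 * (1 + 0.00385 * 261.0)
Rt = 100 * (1 + 1.00485)
Rt = 100 * 2.00485
Rt = 200.485 ohm

200.485 ohm


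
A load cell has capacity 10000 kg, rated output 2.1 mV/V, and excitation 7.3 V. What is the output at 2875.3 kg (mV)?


Vout = rated_output * Vex * (load / capacity).
Vout = 2.1 * 7.3 * (2875.3 / 10000)
Vout = 2.1 * 7.3 * 0.28753
Vout = 4.408 mV

4.408 mV


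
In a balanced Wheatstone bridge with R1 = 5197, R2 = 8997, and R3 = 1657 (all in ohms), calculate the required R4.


At balance: R1*R4 = R2*R3, so R4 = R2*R3/R1.
R4 = 8997 * 1657 / 5197
R4 = 14908029 / 5197
R4 = 2868.58 ohm

2868.58 ohm


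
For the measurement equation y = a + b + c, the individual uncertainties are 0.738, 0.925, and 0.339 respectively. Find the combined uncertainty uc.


For a sum of independent quantities, uc = sqrt(u1^2 + u2^2 + u3^2).
uc = sqrt(0.738^2 + 0.925^2 + 0.339^2)
uc = sqrt(0.544644 + 0.855625 + 0.114921)
uc = 1.2309

1.2309


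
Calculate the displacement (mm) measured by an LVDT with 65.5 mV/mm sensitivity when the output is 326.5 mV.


Displacement = Vout / sensitivity.
d = 326.5 / 65.5
d = 4.985 mm

4.985 mm


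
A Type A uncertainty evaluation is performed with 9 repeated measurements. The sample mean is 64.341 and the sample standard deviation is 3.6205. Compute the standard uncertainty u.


The standard uncertainty for Type A evaluation is u = s / sqrt(n).
u = 3.6205 / sqrt(9)
u = 3.6205 / 3.0
u = 1.2068

1.2068


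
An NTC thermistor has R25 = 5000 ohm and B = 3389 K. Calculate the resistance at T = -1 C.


NTC thermistor equation: Rt = R25 * exp(B * (1/T - 1/T25)).
T in Kelvin: 272.15 K, T25 = 298.15 K
1/T - 1/T25 = 1/272.15 - 1/298.15 = 0.00032043
B * (1/T - 1/T25) = 3389 * 0.00032043 = 1.0859
Rt = 5000 * exp(1.0859) = 14811.0 ohm

14811.0 ohm


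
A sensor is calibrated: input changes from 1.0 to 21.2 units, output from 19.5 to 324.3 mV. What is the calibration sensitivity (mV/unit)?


Sensitivity = (y2 - y1) / (x2 - x1).
S = (324.3 - 19.5) / (21.2 - 1.0)
S = 304.8 / 20.2
S = 15.0891 mV/unit

15.0891 mV/unit


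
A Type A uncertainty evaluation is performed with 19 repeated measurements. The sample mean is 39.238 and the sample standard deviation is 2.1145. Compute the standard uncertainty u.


The standard uncertainty for Type A evaluation is u = s / sqrt(n).
u = 2.1145 / sqrt(19)
u = 2.1145 / 4.3589
u = 0.4851

0.4851


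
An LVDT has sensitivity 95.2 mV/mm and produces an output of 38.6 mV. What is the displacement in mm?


Displacement = Vout / sensitivity.
d = 38.6 / 95.2
d = 0.405 mm

0.405 mm


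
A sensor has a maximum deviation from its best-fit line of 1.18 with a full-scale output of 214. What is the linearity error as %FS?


Linearity error = (max deviation / full scale) * 100%.
Linearity = (1.18 / 214) * 100
Linearity = 0.551 %FS

0.551 %FS


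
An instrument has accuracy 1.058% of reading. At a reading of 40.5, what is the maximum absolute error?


Absolute error = (accuracy% / 100) * reading.
Error = (1.058 / 100) * 40.5
Error = 0.01058 * 40.5
Error = 0.4285

0.4285


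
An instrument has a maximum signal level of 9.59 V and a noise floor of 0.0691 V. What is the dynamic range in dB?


Dynamic range = 20 * log10(Vmax / Vnoise).
DR = 20 * log10(9.59 / 0.0691)
DR = 20 * log10(138.78)
DR = 42.85 dB

42.85 dB


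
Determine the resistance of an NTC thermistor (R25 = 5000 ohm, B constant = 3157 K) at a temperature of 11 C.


NTC thermistor equation: Rt = R25 * exp(B * (1/T - 1/T25)).
T in Kelvin: 284.15 K, T25 = 298.15 K
1/T - 1/T25 = 1/284.15 - 1/298.15 = 0.00016525
B * (1/T - 1/T25) = 3157 * 0.00016525 = 0.5217
Rt = 5000 * exp(0.5217) = 8424.4 ohm

8424.4 ohm


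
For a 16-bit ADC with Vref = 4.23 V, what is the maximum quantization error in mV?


The maximum quantization error is +/- LSB/2.
LSB = Vref / 2^n = 4.23 / 65536 = 6.454e-05 V
Max error = LSB / 2 = 6.454e-05 / 2 = 3.227e-05 V
Max error = 0.0323 mV

0.0323 mV


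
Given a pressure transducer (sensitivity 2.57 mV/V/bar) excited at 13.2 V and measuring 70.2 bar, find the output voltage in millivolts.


Output = sensitivity * Vex * P.
Vout = 2.57 * 13.2 * 70.2
Vout = 33.924 * 70.2
Vout = 2381.46 mV

2381.46 mV


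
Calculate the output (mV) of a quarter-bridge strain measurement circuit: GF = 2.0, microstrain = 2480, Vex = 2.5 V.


Quarter bridge output: Vout = (GF * epsilon * Vex) / 4.
Vout = (2.0 * 2480e-6 * 2.5) / 4
Vout = 0.0124 / 4 V
Vout = 0.0031 V = 3.1 mV

3.1 mV


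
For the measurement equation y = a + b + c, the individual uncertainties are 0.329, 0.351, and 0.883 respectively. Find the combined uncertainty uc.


For a sum of independent quantities, uc = sqrt(u1^2 + u2^2 + u3^2).
uc = sqrt(0.329^2 + 0.351^2 + 0.883^2)
uc = sqrt(0.108241 + 0.123201 + 0.779689)
uc = 1.0056

1.0056


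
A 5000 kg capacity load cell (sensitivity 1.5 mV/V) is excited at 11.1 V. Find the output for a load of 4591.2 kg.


Vout = rated_output * Vex * (load / capacity).
Vout = 1.5 * 11.1 * (4591.2 / 5000)
Vout = 1.5 * 11.1 * 0.91824
Vout = 15.289 mV

15.289 mV


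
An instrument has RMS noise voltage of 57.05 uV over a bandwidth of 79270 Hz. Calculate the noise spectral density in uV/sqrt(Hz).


Noise spectral density = Vrms / sqrt(BW).
NSD = 57.05 / sqrt(79270)
NSD = 57.05 / 281.5493
NSD = 0.2026 uV/sqrt(Hz)

0.2026 uV/sqrt(Hz)


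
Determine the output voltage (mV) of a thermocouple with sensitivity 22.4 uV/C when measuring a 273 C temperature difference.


The thermocouple output V = sensitivity * dT.
V = 22.4 uV/C * 273 C
V = 6115.2 uV
V = 6.115 mV

6.115 mV


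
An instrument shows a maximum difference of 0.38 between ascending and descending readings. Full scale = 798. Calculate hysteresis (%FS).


Hysteresis = (max difference / full scale) * 100%.
H = (0.38 / 798) * 100
H = 0.048 %FS

0.048 %FS


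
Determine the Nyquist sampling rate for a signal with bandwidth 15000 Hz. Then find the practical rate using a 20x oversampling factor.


By Nyquist theorem, fs_min = 2 * fmax.
fs_min = 2 * 15000 = 30000 Hz
Practical rate = 20 * fs_min = 20 * 30000 = 600000 Hz

fs_min = 30000 Hz, fs_practical = 600000 Hz


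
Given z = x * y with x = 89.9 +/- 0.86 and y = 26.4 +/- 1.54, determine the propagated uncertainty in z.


For a product z = x*y, the relative uncertainty is:
uz/z = sqrt((ux/x)^2 + (uy/y)^2)
Relative uncertainties: ux/x = 0.86/89.9 = 0.009566
uy/y = 1.54/26.4 = 0.058333
z = 89.9 * 26.4 = 2373.4
uz = 2373.4 * sqrt(0.009566^2 + 0.058333^2) = 140.295

140.295


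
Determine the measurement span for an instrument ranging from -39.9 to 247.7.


Span = upper range - lower range.
Span = 247.7 - (-39.9)
Span = 287.6

287.6


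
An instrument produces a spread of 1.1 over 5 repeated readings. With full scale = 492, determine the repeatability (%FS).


Repeatability = (spread / full scale) * 100%.
R = (1.1 / 492) * 100
R = 0.224 %FS

0.224 %FS


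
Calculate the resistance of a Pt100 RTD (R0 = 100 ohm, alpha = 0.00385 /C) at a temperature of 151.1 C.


The RTD equation: Rt = R0 * (1 + alpha * T).
Rt = 100 * (1 + 0.00385 * 151.1)
Rt = 100 * (1 + 0.581735)
Rt = 100 * 1.581735
Rt = 158.174 ohm

158.174 ohm


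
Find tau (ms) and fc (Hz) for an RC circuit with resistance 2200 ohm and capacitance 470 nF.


Time constant: tau = R * C.
tau = 2200 * 4.70e-07 = 0.001034 s
tau = 1.034 ms
Cutoff frequency: fc = 1 / (2*pi*R*C).
fc = 1 / (2*pi*0.001034) = 153.92 Hz

tau = 1.034 ms, fc = 153.92 Hz


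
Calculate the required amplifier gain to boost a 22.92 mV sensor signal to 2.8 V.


Gain = Vout / Vin (converting to same units).
G = 2.8 V / 22.92 mV
G = 2800.0 mV / 22.92 mV
G = 122.16

122.16


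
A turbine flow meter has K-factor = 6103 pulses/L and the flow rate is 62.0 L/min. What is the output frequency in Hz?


Frequency = K * Q / 60 (converting L/min to L/s).
f = 6103 * 62.0 / 60
f = 378386.0 / 60
f = 6306.43 Hz

6306.43 Hz


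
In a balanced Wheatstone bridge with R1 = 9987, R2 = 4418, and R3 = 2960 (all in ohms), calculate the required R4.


At balance: R1*R4 = R2*R3, so R4 = R2*R3/R1.
R4 = 4418 * 2960 / 9987
R4 = 13077280 / 9987
R4 = 1309.43 ohm

1309.43 ohm


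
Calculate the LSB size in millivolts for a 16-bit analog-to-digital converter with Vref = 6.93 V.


The resolution (LSB) of an ADC is Vref / 2^n.
LSB = 6.93 / 2^16
LSB = 6.93 / 65536
LSB = 0.00010574 V = 0.10574341 mV

0.10574341 mV


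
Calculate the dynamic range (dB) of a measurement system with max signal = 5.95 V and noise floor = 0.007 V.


Dynamic range = 20 * log10(Vmax / Vnoise).
DR = 20 * log10(5.95 / 0.007)
DR = 20 * log10(850.0)
DR = 58.59 dB

58.59 dB


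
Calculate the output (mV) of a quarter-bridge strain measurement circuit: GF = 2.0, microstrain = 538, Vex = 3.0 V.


Quarter bridge output: Vout = (GF * epsilon * Vex) / 4.
Vout = (2.0 * 538e-6 * 3.0) / 4
Vout = 0.003228 / 4 V
Vout = 0.000807 V = 0.807 mV

0.807 mV


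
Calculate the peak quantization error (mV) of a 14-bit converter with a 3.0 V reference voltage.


The maximum quantization error is +/- LSB/2.
LSB = Vref / 2^n = 3.0 / 16384 = 0.00018311 V
Max error = LSB / 2 = 0.00018311 / 2 = 9.155e-05 V
Max error = 0.0916 mV

0.0916 mV


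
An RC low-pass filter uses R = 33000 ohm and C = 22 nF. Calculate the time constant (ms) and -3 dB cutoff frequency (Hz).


Time constant: tau = R * C.
tau = 33000 * 2.20e-08 = 0.000726 s
tau = 0.726 ms
Cutoff frequency: fc = 1 / (2*pi*R*C).
fc = 1 / (2*pi*0.000726) = 219.22 Hz

tau = 0.726 ms, fc = 219.22 Hz


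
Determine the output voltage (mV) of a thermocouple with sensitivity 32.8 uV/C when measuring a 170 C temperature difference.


The thermocouple output V = sensitivity * dT.
V = 32.8 uV/C * 170 C
V = 5576.0 uV
V = 5.576 mV

5.576 mV


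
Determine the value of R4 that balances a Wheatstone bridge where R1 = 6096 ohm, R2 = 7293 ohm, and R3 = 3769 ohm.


At balance: R1*R4 = R2*R3, so R4 = R2*R3/R1.
R4 = 7293 * 3769 / 6096
R4 = 27487317 / 6096
R4 = 4509.07 ohm

4509.07 ohm


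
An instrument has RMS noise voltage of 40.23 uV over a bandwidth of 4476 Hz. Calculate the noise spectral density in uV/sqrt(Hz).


Noise spectral density = Vrms / sqrt(BW).
NSD = 40.23 / sqrt(4476)
NSD = 40.23 / 66.9029
NSD = 0.6013 uV/sqrt(Hz)

0.6013 uV/sqrt(Hz)


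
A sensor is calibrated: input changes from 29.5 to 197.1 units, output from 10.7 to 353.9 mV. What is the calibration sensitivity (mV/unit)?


Sensitivity = (y2 - y1) / (x2 - x1).
S = (353.9 - 10.7) / (197.1 - 29.5)
S = 343.2 / 167.6
S = 2.0477 mV/unit

2.0477 mV/unit


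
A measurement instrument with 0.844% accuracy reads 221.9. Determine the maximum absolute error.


Absolute error = (accuracy% / 100) * reading.
Error = (0.844 / 100) * 221.9
Error = 0.00844 * 221.9
Error = 1.8728

1.8728


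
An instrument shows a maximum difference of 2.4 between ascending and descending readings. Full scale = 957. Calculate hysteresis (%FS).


Hysteresis = (max difference / full scale) * 100%.
H = (2.4 / 957) * 100
H = 0.251 %FS

0.251 %FS


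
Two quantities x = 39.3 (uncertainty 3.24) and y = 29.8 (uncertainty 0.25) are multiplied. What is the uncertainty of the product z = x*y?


For a product z = x*y, the relative uncertainty is:
uz/z = sqrt((ux/x)^2 + (uy/y)^2)
Relative uncertainties: ux/x = 3.24/39.3 = 0.082443
uy/y = 0.25/29.8 = 0.008389
z = 39.3 * 29.8 = 1171.1
uz = 1171.1 * sqrt(0.082443^2 + 0.008389^2) = 97.051

97.051


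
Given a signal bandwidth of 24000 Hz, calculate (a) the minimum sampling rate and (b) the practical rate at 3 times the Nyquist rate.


By Nyquist theorem, fs_min = 2 * fmax.
fs_min = 2 * 24000 = 48000 Hz
Practical rate = 3 * fs_min = 3 * 48000 = 144000 Hz

fs_min = 48000 Hz, fs_practical = 144000 Hz


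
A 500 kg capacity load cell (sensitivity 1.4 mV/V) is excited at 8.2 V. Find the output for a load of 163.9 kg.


Vout = rated_output * Vex * (load / capacity).
Vout = 1.4 * 8.2 * (163.9 / 500)
Vout = 1.4 * 8.2 * 0.3278
Vout = 3.763 mV

3.763 mV


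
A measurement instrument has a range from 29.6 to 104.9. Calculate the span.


Span = upper range - lower range.
Span = 104.9 - (29.6)
Span = 75.3

75.3


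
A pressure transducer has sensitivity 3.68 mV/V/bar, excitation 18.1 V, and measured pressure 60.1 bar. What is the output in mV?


Output = sensitivity * Vex * P.
Vout = 3.68 * 18.1 * 60.1
Vout = 66.608 * 60.1
Vout = 4003.14 mV

4003.14 mV


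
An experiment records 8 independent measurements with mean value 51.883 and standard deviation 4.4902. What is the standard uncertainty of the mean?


The standard uncertainty for Type A evaluation is u = s / sqrt(n).
u = 4.4902 / sqrt(8)
u = 4.4902 / 2.8284
u = 1.5875

1.5875


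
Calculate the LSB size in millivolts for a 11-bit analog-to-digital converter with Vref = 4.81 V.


The resolution (LSB) of an ADC is Vref / 2^n.
LSB = 4.81 / 2^11
LSB = 4.81 / 2048
LSB = 0.00234863 V = 2.34863281 mV

2.34863281 mV


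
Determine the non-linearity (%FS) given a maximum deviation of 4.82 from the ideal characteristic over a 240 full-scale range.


Linearity error = (max deviation / full scale) * 100%.
Linearity = (4.82 / 240) * 100
Linearity = 2.008 %FS

2.008 %FS


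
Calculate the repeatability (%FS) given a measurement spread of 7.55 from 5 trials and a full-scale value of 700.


Repeatability = (spread / full scale) * 100%.
R = (7.55 / 700) * 100
R = 1.079 %FS

1.079 %FS


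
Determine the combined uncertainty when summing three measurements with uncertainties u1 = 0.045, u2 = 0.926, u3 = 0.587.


For a sum of independent quantities, uc = sqrt(u1^2 + u2^2 + u3^2).
uc = sqrt(0.045^2 + 0.926^2 + 0.587^2)
uc = sqrt(0.002025 + 0.857476 + 0.344569)
uc = 1.0973

1.0973


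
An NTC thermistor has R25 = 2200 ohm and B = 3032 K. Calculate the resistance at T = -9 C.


NTC thermistor equation: Rt = R25 * exp(B * (1/T - 1/T25)).
T in Kelvin: 264.15 K, T25 = 298.15 K
1/T - 1/T25 = 1/264.15 - 1/298.15 = 0.00043171
B * (1/T - 1/T25) = 3032 * 0.00043171 = 1.3089
Rt = 2200 * exp(1.3089) = 8145.0 ohm

8145.0 ohm


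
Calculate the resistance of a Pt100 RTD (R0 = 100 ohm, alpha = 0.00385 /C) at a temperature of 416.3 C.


The RTD equation: Rt = R0 * (1 + alpha * T).
Rt = 100 * (1 + 0.00385 * 416.3)
Rt = 100 * (1 + 1.602755)
Rt = 100 * 2.602755
Rt = 260.276 ohm

260.276 ohm


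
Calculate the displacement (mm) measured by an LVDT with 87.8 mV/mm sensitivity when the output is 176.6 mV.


Displacement = Vout / sensitivity.
d = 176.6 / 87.8
d = 2.011 mm

2.011 mm


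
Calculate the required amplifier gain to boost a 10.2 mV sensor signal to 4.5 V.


Gain = Vout / Vin (converting to same units).
G = 4.5 V / 10.2 mV
G = 4500.0 mV / 10.2 mV
G = 441.18

441.18


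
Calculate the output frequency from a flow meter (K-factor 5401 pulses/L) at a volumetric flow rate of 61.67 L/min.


Frequency = K * Q / 60 (converting L/min to L/s).
f = 5401 * 61.67 / 60
f = 333079.67 / 60
f = 5551.33 Hz

5551.33 Hz


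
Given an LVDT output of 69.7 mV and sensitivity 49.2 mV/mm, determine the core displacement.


Displacement = Vout / sensitivity.
d = 69.7 / 49.2
d = 1.417 mm

1.417 mm


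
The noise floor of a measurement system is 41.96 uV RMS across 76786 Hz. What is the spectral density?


Noise spectral density = Vrms / sqrt(BW).
NSD = 41.96 / sqrt(76786)
NSD = 41.96 / 277.1029
NSD = 0.1514 uV/sqrt(Hz)

0.1514 uV/sqrt(Hz)


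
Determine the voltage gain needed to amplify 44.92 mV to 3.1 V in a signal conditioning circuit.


Gain = Vout / Vin (converting to same units).
G = 3.1 V / 44.92 mV
G = 3100.0 mV / 44.92 mV
G = 69.01

69.01


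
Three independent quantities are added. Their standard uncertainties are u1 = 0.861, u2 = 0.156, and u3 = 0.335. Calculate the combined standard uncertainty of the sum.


For a sum of independent quantities, uc = sqrt(u1^2 + u2^2 + u3^2).
uc = sqrt(0.861^2 + 0.156^2 + 0.335^2)
uc = sqrt(0.741321 + 0.024336 + 0.112225)
uc = 0.937

0.937


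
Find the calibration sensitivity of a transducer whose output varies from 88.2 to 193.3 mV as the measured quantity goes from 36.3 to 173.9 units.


Sensitivity = (y2 - y1) / (x2 - x1).
S = (193.3 - 88.2) / (173.9 - 36.3)
S = 105.1 / 137.6
S = 0.7638 mV/unit

0.7638 mV/unit


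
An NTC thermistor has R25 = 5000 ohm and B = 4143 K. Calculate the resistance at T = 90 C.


NTC thermistor equation: Rt = R25 * exp(B * (1/T - 1/T25)).
T in Kelvin: 363.15 K, T25 = 298.15 K
1/T - 1/T25 = 1/363.15 - 1/298.15 = -0.00060033
B * (1/T - 1/T25) = 4143 * -0.00060033 = -2.4872
Rt = 5000 * exp(-2.4872) = 415.7 ohm

415.7 ohm


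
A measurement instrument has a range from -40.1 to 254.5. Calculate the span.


Span = upper range - lower range.
Span = 254.5 - (-40.1)
Span = 294.6

294.6


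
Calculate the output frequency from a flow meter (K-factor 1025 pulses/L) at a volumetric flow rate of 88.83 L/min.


Frequency = K * Q / 60 (converting L/min to L/s).
f = 1025 * 88.83 / 60
f = 91050.75 / 60
f = 1517.51 Hz

1517.51 Hz


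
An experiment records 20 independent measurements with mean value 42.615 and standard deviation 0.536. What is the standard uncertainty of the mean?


The standard uncertainty for Type A evaluation is u = s / sqrt(n).
u = 0.536 / sqrt(20)
u = 0.536 / 4.4721
u = 0.1199

0.1199


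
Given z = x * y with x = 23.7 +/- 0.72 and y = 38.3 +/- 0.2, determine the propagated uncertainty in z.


For a product z = x*y, the relative uncertainty is:
uz/z = sqrt((ux/x)^2 + (uy/y)^2)
Relative uncertainties: ux/x = 0.72/23.7 = 0.03038
uy/y = 0.2/38.3 = 0.005222
z = 23.7 * 38.3 = 907.7
uz = 907.7 * sqrt(0.03038^2 + 0.005222^2) = 27.98

27.98


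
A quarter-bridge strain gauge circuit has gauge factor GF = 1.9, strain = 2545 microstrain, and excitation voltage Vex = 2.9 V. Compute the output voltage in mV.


Quarter bridge output: Vout = (GF * epsilon * Vex) / 4.
Vout = (1.9 * 2545e-6 * 2.9) / 4
Vout = 0.01402295 / 4 V
Vout = 0.00350574 V = 3.5057 mV

3.5057 mV


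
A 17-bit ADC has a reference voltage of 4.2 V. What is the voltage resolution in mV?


The resolution (LSB) of an ADC is Vref / 2^n.
LSB = 4.2 / 2^17
LSB = 4.2 / 131072
LSB = 3.204e-05 V = 0.03204346 mV

0.03204346 mV


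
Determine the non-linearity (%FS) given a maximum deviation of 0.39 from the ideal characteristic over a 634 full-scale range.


Linearity error = (max deviation / full scale) * 100%.
Linearity = (0.39 / 634) * 100
Linearity = 0.062 %FS

0.062 %FS


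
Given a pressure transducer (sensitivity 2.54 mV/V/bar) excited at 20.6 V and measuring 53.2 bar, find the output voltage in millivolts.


Output = sensitivity * Vex * P.
Vout = 2.54 * 20.6 * 53.2
Vout = 52.324 * 53.2
Vout = 2783.64 mV

2783.64 mV


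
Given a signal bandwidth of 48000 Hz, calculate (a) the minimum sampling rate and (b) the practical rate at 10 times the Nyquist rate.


By Nyquist theorem, fs_min = 2 * fmax.
fs_min = 2 * 48000 = 96000 Hz
Practical rate = 10 * fs_min = 10 * 96000 = 960000 Hz

fs_min = 96000 Hz, fs_practical = 960000 Hz


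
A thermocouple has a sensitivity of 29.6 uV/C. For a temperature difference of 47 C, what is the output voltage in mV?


The thermocouple output V = sensitivity * dT.
V = 29.6 uV/C * 47 C
V = 1391.2 uV
V = 1.391 mV

1.391 mV


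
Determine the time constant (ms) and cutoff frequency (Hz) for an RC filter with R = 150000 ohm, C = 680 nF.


Time constant: tau = R * C.
tau = 150000 * 6.80e-07 = 0.102 s
tau = 102.0 ms
Cutoff frequency: fc = 1 / (2*pi*R*C).
fc = 1 / (2*pi*0.102) = 1.56 Hz

tau = 102.0 ms, fc = 1.56 Hz


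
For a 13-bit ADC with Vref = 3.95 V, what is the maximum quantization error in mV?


The maximum quantization error is +/- LSB/2.
LSB = Vref / 2^n = 3.95 / 8192 = 0.00048218 V
Max error = LSB / 2 = 0.00048218 / 2 = 0.00024109 V
Max error = 0.2411 mV

0.2411 mV


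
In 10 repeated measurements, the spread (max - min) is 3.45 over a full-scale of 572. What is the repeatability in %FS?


Repeatability = (spread / full scale) * 100%.
R = (3.45 / 572) * 100
R = 0.603 %FS

0.603 %FS


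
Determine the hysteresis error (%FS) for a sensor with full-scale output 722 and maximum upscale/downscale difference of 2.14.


Hysteresis = (max difference / full scale) * 100%.
H = (2.14 / 722) * 100
H = 0.296 %FS

0.296 %FS


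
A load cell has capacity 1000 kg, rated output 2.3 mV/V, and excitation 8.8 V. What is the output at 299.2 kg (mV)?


Vout = rated_output * Vex * (load / capacity).
Vout = 2.3 * 8.8 * (299.2 / 1000)
Vout = 2.3 * 8.8 * 0.2992
Vout = 6.056 mV

6.056 mV


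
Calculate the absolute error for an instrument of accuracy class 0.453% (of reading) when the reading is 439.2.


Absolute error = (accuracy% / 100) * reading.
Error = (0.453 / 100) * 439.2
Error = 0.00453 * 439.2
Error = 1.9896

1.9896


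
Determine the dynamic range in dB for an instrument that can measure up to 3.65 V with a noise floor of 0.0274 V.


Dynamic range = 20 * log10(Vmax / Vnoise).
DR = 20 * log10(3.65 / 0.0274)
DR = 20 * log10(133.21)
DR = 42.49 dB

42.49 dB


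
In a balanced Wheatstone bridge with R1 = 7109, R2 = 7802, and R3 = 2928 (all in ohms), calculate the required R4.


At balance: R1*R4 = R2*R3, so R4 = R2*R3/R1.
R4 = 7802 * 2928 / 7109
R4 = 22844256 / 7109
R4 = 3213.43 ohm

3213.43 ohm


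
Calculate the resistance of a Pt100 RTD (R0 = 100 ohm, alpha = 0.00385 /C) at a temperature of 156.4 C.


The RTD equation: Rt = R0 * (1 + alpha * T).
Rt = 100 * (1 + 0.00385 * 156.4)
Rt = 100 * (1 + 0.60214)
Rt = 100 * 1.60214
Rt = 160.214 ohm

160.214 ohm


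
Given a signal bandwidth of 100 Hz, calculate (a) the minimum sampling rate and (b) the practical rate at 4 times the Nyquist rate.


By Nyquist theorem, fs_min = 2 * fmax.
fs_min = 2 * 100 = 200 Hz
Practical rate = 4 * fs_min = 4 * 200 = 800 Hz

fs_min = 200 Hz, fs_practical = 800 Hz


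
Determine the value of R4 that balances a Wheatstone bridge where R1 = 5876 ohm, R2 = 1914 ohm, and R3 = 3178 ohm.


At balance: R1*R4 = R2*R3, so R4 = R2*R3/R1.
R4 = 1914 * 3178 / 5876
R4 = 6082692 / 5876
R4 = 1035.18 ohm

1035.18 ohm


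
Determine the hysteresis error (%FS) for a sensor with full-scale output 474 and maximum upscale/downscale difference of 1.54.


Hysteresis = (max difference / full scale) * 100%.
H = (1.54 / 474) * 100
H = 0.325 %FS

0.325 %FS


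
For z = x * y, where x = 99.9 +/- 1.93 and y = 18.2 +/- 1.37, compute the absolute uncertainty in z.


For a product z = x*y, the relative uncertainty is:
uz/z = sqrt((ux/x)^2 + (uy/y)^2)
Relative uncertainties: ux/x = 1.93/99.9 = 0.019319
uy/y = 1.37/18.2 = 0.075275
z = 99.9 * 18.2 = 1818.2
uz = 1818.2 * sqrt(0.019319^2 + 0.075275^2) = 141.299

141.299


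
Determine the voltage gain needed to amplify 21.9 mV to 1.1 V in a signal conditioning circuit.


Gain = Vout / Vin (converting to same units).
G = 1.1 V / 21.9 mV
G = 1100.0 mV / 21.9 mV
G = 50.23

50.23


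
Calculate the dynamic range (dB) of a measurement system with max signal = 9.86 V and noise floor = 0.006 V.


Dynamic range = 20 * log10(Vmax / Vnoise).
DR = 20 * log10(9.86 / 0.006)
DR = 20 * log10(1643.33)
DR = 64.31 dB

64.31 dB


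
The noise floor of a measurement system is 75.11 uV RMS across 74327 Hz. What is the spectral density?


Noise spectral density = Vrms / sqrt(BW).
NSD = 75.11 / sqrt(74327)
NSD = 75.11 / 272.6298
NSD = 0.2755 uV/sqrt(Hz)

0.2755 uV/sqrt(Hz)


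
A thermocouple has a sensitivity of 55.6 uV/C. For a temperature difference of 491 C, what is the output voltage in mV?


The thermocouple output V = sensitivity * dT.
V = 55.6 uV/C * 491 C
V = 27299.6 uV
V = 27.3 mV

27.3 mV


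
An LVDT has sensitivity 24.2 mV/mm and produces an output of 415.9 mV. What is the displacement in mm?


Displacement = Vout / sensitivity.
d = 415.9 / 24.2
d = 17.186 mm

17.186 mm


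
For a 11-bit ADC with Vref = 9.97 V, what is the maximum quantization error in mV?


The maximum quantization error is +/- LSB/2.
LSB = Vref / 2^n = 9.97 / 2048 = 0.00486816 V
Max error = LSB / 2 = 0.00486816 / 2 = 0.00243408 V
Max error = 2.4341 mV

2.4341 mV


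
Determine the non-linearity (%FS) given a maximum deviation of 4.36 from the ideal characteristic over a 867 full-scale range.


Linearity error = (max deviation / full scale) * 100%.
Linearity = (4.36 / 867) * 100
Linearity = 0.503 %FS

0.503 %FS


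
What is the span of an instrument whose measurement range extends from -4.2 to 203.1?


Span = upper range - lower range.
Span = 203.1 - (-4.2)
Span = 207.3

207.3
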